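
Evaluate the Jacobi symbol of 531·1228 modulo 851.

-1

By multiplicativity, (531·1228|851) = (531|851)·(1228|851).
First factor (531|851):
(531|851)
  = -(851|531)    [QR: both ≡ 3 mod 4, sign flips]
  = -(320|531)    [851 ≡ 320 mod 531]
  = -(5|531)    [531 ≡ 3 mod 8 ⇒ (2|531)^6 = +1]
  = -(531|5)    [QR: 5 ≡ 1 mod 4, sign kept]
  = -(1|5)    [531 ≡ 1 mod 5]
  = -1    [(1|5) = 1]
Second factor (1228|851):
(1228|851)
  = (377|851)    [1228 ≡ 377 mod 851]
  = (851|377)    [QR: 377 ≡ 1 mod 4, sign kept]
  = (97|377)    [851 ≡ 97 mod 377]
  = (377|97)    [QR: 97 ≡ 1 mod 4, sign kept]
  = (86|97)    [377 ≡ 86 mod 97]
  = (43|97)    [97 ≡ 1 mod 8 ⇒ (2|97) = +1]
  = (97|43)    [QR: 97 ≡ 1 mod 4, sign kept]
  = (11|43)    [97 ≡ 11 mod 43]
  = -(43|11)    [QR: both ≡ 3 mod 4, sign flips]
  = -(10|11)    [43 ≡ 10 mod 11]
  = (5|11)    [11 ≡ 3 mod 8 ⇒ (2|11) = -1]
  = (11|5)    [QR: 5 ≡ 1 mod 4, sign kept]
  = (1|5)    [11 ≡ 1 mod 5]
  = 1    [(1|5) = 1]
Product: (-1)·(1) = -1.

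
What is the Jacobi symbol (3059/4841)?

4841 ≡ 1 (mod 4), so quadratic reciprocity gives (3059/4841) = (4841/3059). Reduce: 4841 ≡ 1782 (mod 3059). Now have (1782/3059).
Factor out 2: 1782 = 2·891. Since 3059 ≡ 3 (mod 8), (2/3059) = -1. Now have -(891/3059).
Both 891 ≡ 3 and 3059 ≡ 3 (mod 4), so reciprocity gives (891/3059) = -(3059/891). Reduce: 3059 ≡ 386 (mod 891). Now have (386/891).
Factor out 2: 386 = 2·193. Since 891 ≡ 3 (mod 8), (2/891) = -1. Now have -(193/891).
193 ≡ 1 (mod 4), so quadratic reciprocity gives (193/891) = (891/193). Reduce: 891 ≡ 119 (mod 193). Now have -(119/193).
193 ≡ 1 (mod 4), so quadratic reciprocity gives (119/193) = (193/119). Reduce: 193 ≡ 74 (mod 119). Now have -(74/119).
Factor out 2: 74 = 2·37. Since 119 ≡ 7 (mod 8), (2/119) = +1. Now have -(37/119).
37 ≡ 1 (mod 4), so quadratic reciprocity gives (37/119) = (119/37). Reduce: 119 ≡ 8 (mod 37). Now have -(8/37).
Factor out 2: 8 = 2^3. Since 37 ≡ 5 (mod 8), (2/37) = -1, and (2/37)^3 = -1. Now have (1/37).
(1/37) = 1. Collecting the sign factors: 1.

1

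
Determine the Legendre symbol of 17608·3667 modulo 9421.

-1

By multiplicativity, (17608·3667/9421) = (17608/9421)·(3667/9421).
First factor (17608/9421):
Reduce the numerator: 17608 ≡ 8187 (mod 9421), so (17608/9421) = (8187/9421).
9421 ≡ 1 (mod 4), so quadratic reciprocity gives (8187/9421) = (9421/8187). Reduce: 9421 ≡ 1234 (mod 8187). Now have (1234/8187).
Factor out 2: 1234 = 2·617. Since 8187 ≡ 3 (mod 8), (2/8187) = -1. Now have -(617/8187).
617 ≡ 1 (mod 4), so quadratic reciprocity gives (617/8187) = (8187/617). Reduce: 8187 ≡ 166 (mod 617). Now have -(166/617).
Factor out 2: 166 = 2·83. Since 617 ≡ 1 (mod 8), (2/617) = +1. Now have -(83/617).
617 ≡ 1 (mod 4), so quadratic reciprocity gives (83/617) = (617/83). Reduce: 617 ≡ 36 (mod 83). Now have -(36/83).
Factor out 2: 36 = 2^2·9. Since 83 ≡ 3 (mod 8), (2/83) = -1, and (2/83)^2 = +1. Now have -(9/83).
9 ≡ 1 (mod 4), so quadratic reciprocity gives (9/83) = (83/9). Reduce: 83 ≡ 2 (mod 9). Now have -(2/9).
Factor out 2: 2 = 2. Since 9 ≡ 1 (mod 8), (2/9) = +1. Now have -(1/9).
(1/9) = 1. Collecting the sign factors: -1.
Second factor (3667/9421):
9421 ≡ 1 (mod 4), so quadratic reciprocity gives (3667/9421) = (9421/3667). Reduce: 9421 ≡ 2087 (mod 3667). Now have (2087/3667).
Both 2087 ≡ 3 and 3667 ≡ 3 (mod 4), so reciprocity gives (2087/3667) = -(3667/2087). Reduce: 3667 ≡ 1580 (mod 2087). Now have -(1580/2087).
Factor out 2: 1580 = 2^2·395. Since 2087 ≡ 7 (mod 8), (2/2087) = +1, and (2/2087)^2 = +1. Now have -(395/2087).
Both 395 ≡ 3 and 2087 ≡ 3 (mod 4), so reciprocity gives (395/2087) = -(2087/395). Reduce: 2087 ≡ 112 (mod 395). Now have (112/395).
Factor out 2: 112 = 2^4·7. Since 395 ≡ 3 (mod 8), (2/395) = -1, and (2/395)^4 = +1. Now have (7/395).
Both 7 ≡ 3 and 395 ≡ 3 (mod 4), so reciprocity gives (7/395) = -(395/7). Reduce: 395 ≡ 3 (mod 7). Now have -(3/7).
Both 3 ≡ 3 and 7 ≡ 3 (mod 4), so reciprocity gives (3/7) = -(7/3). Reduce: 7 ≡ 1 (mod 3). Now have (1/3).
(1/3) = 1. Collecting the sign factors: 1.
Product: (-1)·(1) = -1.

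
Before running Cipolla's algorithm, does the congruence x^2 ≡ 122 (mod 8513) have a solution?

yes

(122|8513)
  = (61|8513)    [8513 ≡ 1 mod 8 ⇒ (2|8513) = +1]
  = (8513|61)    [QR: 61 ≡ 1 mod 4, sign kept]
  = (34|61)    [8513 ≡ 34 mod 61]
  = -(17|61)    [61 ≡ 5 mod 8 ⇒ (2|61) = -1]
  = -(61|17)    [QR: 17 ≡ 1 mod 4, sign kept]
  = -(10|17)    [61 ≡ 10 mod 17]
  = -(5|17)    [17 ≡ 1 mod 8 ⇒ (2|17) = +1]
  = -(17|5)    [QR: 5 ≡ 1 mod 4, sign kept]
  = -(2|5)    [17 ≡ 2 mod 5]
  = (1|5)    [5 ≡ 5 mod 8 ⇒ (2|5) = -1]
  = 1    [(1|5) = 1]
(122|8513) = 1, and 8513 is prime, so 122 is a quadratic residue mod 8513.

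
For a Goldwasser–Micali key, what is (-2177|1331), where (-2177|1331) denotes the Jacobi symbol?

(-2177|1331)
  = -(2177|1331)    [1331 ≡ 3 mod 4 ⇒ (-1|1331) = -1]
  = -(846|1331)    [2177 ≡ 846 mod 1331]
  = (423|1331)    [1331 ≡ 3 mod 8 ⇒ (2|1331) = -1]
  = -(1331|423)    [QR: both ≡ 3 mod 4, sign flips]
  = -(62|423)    [1331 ≡ 62 mod 423]
  = -(31|423)    [423 ≡ 7 mod 8 ⇒ (2|423) = +1]
  = (423|31)    [QR: both ≡ 3 mod 4, sign flips]
  = (20|31)    [423 ≡ 20 mod 31]
  = (5|31)    [31 ≡ 7 mod 8 ⇒ (2|31)^2 = +1]
  = (31|5)    [QR: 5 ≡ 1 mod 4, sign kept]
  = (1|5)    [31 ≡ 1 mod 5]
  = 1    [(1|5) = 1]

1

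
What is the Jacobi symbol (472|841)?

(472|841)
  = (59|841)    [841 ≡ 1 mod 8 ⇒ (2|841)^3 = +1]
  = (841|59)    [QR: 841 ≡ 1 mod 4, sign kept]
  = (15|59)    [841 ≡ 15 mod 59]
  = -(59|15)    [QR: both ≡ 3 mod 4, sign flips]
  = -(14|15)    [59 ≡ 14 mod 15]
  = -(7|15)    [15 ≡ 7 mod 8 ⇒ (2|15) = +1]
  = (15|7)    [QR: both ≡ 3 mod 4, sign flips]
  = (1|7)    [15 ≡ 1 mod 7]
  = 1    [(1|7) = 1]

1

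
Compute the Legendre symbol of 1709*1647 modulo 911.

By multiplicativity, (1709·1647 / 911) = (1709 / 911)·(1647 / 911).
First factor (1709 / 911):
(1709 / 911)
  = (798 / 911)    [1709 ≡ 798 mod 911]
  = (399 / 911)    [911 ≡ 7 mod 8 ⇒ (2 / 911) = +1]
  = -(911 / 399)    [QR: both ≡ 3 mod 4, sign flips]
  = -(113 / 399)    [911 ≡ 113 mod 399]
  = -(399 / 113)    [QR: 113 ≡ 1 mod 4, sign kept]
  = -(60 / 113)    [399 ≡ 60 mod 113]
  = -(15 / 113)    [113 ≡ 1 mod 8 ⇒ (2 / 113)^2 = +1]
  = -(113 / 15)    [QR: 113 ≡ 1 mod 4, sign kept]
  = -(8 / 15)    [113 ≡ 8 mod 15]
  = -(1 / 15)    [15 ≡ 7 mod 8 ⇒ (2 / 15)^3 = +1]
  = -1    [(1 / 15) = 1]
Second factor (1647 / 911):
(1647 / 911)
  = (736 / 911)    [1647 ≡ 736 mod 911]
  = (23 / 911)    [911 ≡ 7 mod 8 ⇒ (2 / 911)^5 = +1]
  = -(911 / 23)    [QR: both ≡ 3 mod 4, sign flips]
  = -(14 / 23)    [911 ≡ 14 mod 23]
  = -(7 / 23)    [23 ≡ 7 mod 8 ⇒ (2 / 23) = +1]
  = (23 / 7)    [QR: both ≡ 3 mod 4, sign flips]
  = (2 / 7)    [23 ≡ 2 mod 7]
  = (1 / 7)    [7 ≡ 7 mod 8 ⇒ (2 / 7) = +1]
  = 1    [(1 / 7) = 1]
Product: (-1)·(1) = -1.

-1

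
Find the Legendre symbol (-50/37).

-1

(-50/37)
  = (24/37)    [-50 ≡ 24 mod 37]
  = -(3/37)    [37 ≡ 5 mod 8 ⇒ (2/37)^3 = -1]
  = -(37/3)    [QR: 37 ≡ 1 mod 4, sign kept]
  = -(1/3)    [37 ≡ 1 mod 3]
  = -1    [(1/3) = 1]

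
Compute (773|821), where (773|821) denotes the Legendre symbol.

-1

773 ≡ 1 (mod 4), so quadratic reciprocity gives (773|821) = (821|773). Reduce: 821 ≡ 48 (mod 773). Now have (48|773).
Factor out 2: 48 = 2^4·3. Since 773 ≡ 5 (mod 8), (2|773) = -1, and (2|773)^4 = +1. Now have (3|773).
773 ≡ 1 (mod 4), so quadratic reciprocity gives (3|773) = (773|3). Reduce: 773 ≡ 2 (mod 3). Now have (2|3).
Factor out 2: 2 = 2. Since 3 ≡ 3 (mod 8), (2|3) = -1. Now have -(1|3).
(1|3) = 1. Collecting the sign factors: -1.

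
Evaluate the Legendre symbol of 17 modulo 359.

1

17 ≡ 1 (mod 4), so quadratic reciprocity gives (17/359) = (359/17). Reduce: 359 ≡ 2 (mod 17). Now have (2/17).
Factor out 2: 2 = 2. Since 17 ≡ 1 (mod 8), (2/17) = +1. Now have (1/17).
(1/17) = 1. Collecting the sign factors: 1.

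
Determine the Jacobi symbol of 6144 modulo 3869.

1

(6144|3869)
  = (2275|3869)    [6144 ≡ 2275 mod 3869]
  = (3869|2275)    [QR: 3869 ≡ 1 mod 4, sign kept]
  = (1594|2275)    [3869 ≡ 1594 mod 2275]
  = -(797|2275)    [2275 ≡ 3 mod 8 ⇒ (2|2275) = -1]
  = -(2275|797)    [QR: 797 ≡ 1 mod 4, sign kept]
  = -(681|797)    [2275 ≡ 681 mod 797]
  = -(797|681)    [QR: 681 ≡ 1 mod 4, sign kept]
  = -(116|681)    [797 ≡ 116 mod 681]
  = -(29|681)    [681 ≡ 1 mod 8 ⇒ (2|681)^2 = +1]
  = -(681|29)    [QR: 29 ≡ 1 mod 4, sign kept]
  = -(14|29)    [681 ≡ 14 mod 29]
  = (7|29)    [29 ≡ 5 mod 8 ⇒ (2|29) = -1]
  = (29|7)    [QR: 29 ≡ 1 mod 4, sign kept]
  = (1|7)    [29 ≡ 1 mod 7]
  = 1    [(1|7) = 1]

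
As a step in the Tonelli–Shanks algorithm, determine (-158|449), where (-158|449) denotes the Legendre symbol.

-1

(-158|449)
  = (291|449)    [-158 ≡ 291 mod 449]
  = (449|291)    [QR: 449 ≡ 1 mod 4, sign kept]
  = (158|291)    [449 ≡ 158 mod 291]
  = -(79|291)    [291 ≡ 3 mod 8 ⇒ (2|291) = -1]
  = (291|79)    [QR: both ≡ 3 mod 4, sign flips]
  = (54|79)    [291 ≡ 54 mod 79]
  = (27|79)    [79 ≡ 7 mod 8 ⇒ (2|79) = +1]
  = -(79|27)    [QR: both ≡ 3 mod 4, sign flips]
  = -(25|27)    [79 ≡ 25 mod 27]
  = -(27|25)    [QR: 25 ≡ 1 mod 4, sign kept]
  = -(2|25)    [27 ≡ 2 mod 25]
  = -(1|25)    [25 ≡ 1 mod 8 ⇒ (2|25) = +1]
  = -1    [(1|25) = 1]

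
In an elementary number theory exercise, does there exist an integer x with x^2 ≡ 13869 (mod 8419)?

no

Reduce the numerator: 13869 ≡ 5450 (mod 8419), so (13869|8419) = (5450|8419).
Factor out 2: 5450 = 2·2725. Since 8419 ≡ 3 (mod 8), (2|8419) = -1. Now have -(2725|8419).
2725 ≡ 1 (mod 4), so quadratic reciprocity gives (2725|8419) = (8419|2725). Reduce: 8419 ≡ 244 (mod 2725). Now have -(244|2725).
Factor out 2: 244 = 2^2·61. Since 2725 ≡ 5 (mod 8), (2|2725) = -1, and (2|2725)^2 = +1. Now have -(61|2725).
61 ≡ 1 (mod 4), so quadratic reciprocity gives (61|2725) = (2725|61). Reduce: 2725 ≡ 41 (mod 61). Now have -(41|61).
41 ≡ 1 (mod 4), so quadratic reciprocity gives (41|61) = (61|41). Reduce: 61 ≡ 20 (mod 41). Now have -(20|41).
Factor out 2: 20 = 2^2·5. Since 41 ≡ 1 (mod 8), (2|41) = +1, and (2|41)^2 = +1. Now have -(5|41).
5 ≡ 1 (mod 4), so quadratic reciprocity gives (5|41) = (41|5). Reduce: 41 ≡ 1 (mod 5). Now have -(1|5).
(1|5) = 1. Collecting the sign factors: -1.
The Legendre symbol is -1, so x^2 ≡ 13869 (mod 8419) has no solution.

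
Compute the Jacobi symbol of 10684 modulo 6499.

Reduce the numerator: 10684 ≡ 4185 (mod 6499), so (10684|6499) = (4185|6499).
4185 ≡ 1 (mod 4), so quadratic reciprocity gives (4185|6499) = (6499|4185). Reduce: 6499 ≡ 2314 (mod 4185). Now have (2314|4185).
Factor out 2: 2314 = 2·1157. Since 4185 ≡ 1 (mod 8), (2|4185) = +1. Now have (1157|4185).
1157 ≡ 1 (mod 4), so quadratic reciprocity gives (1157|4185) = (4185|1157). Reduce: 4185 ≡ 714 (mod 1157). Now have (714|1157).
Factor out 2: 714 = 2·357. Since 1157 ≡ 5 (mod 8), (2|1157) = -1. Now have -(357|1157).
357 ≡ 1 (mod 4), so quadratic reciprocity gives (357|1157) = (1157|357). Reduce: 1157 ≡ 86 (mod 357). Now have -(86|357).
Factor out 2: 86 = 2·43. Since 357 ≡ 5 (mod 8), (2|357) = -1. Now have (43|357).
357 ≡ 1 (mod 4), so quadratic reciprocity gives (43|357) = (357|43). Reduce: 357 ≡ 13 (mod 43). Now have (13|43).
13 ≡ 1 (mod 4), so quadratic reciprocity gives (13|43) = (43|13). Reduce: 43 ≡ 4 (mod 13). Now have (4|13).
Factor out 2: 4 = 2^2. Since 13 ≡ 5 (mod 8), (2|13) = -1, and (2|13)^2 = +1. Now have (1|13).
(1|13) = 1. Collecting the sign factors: 1.

1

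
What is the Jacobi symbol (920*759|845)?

By multiplicativity, (920·759|845) = (920|845)·(759|845).
First factor (920|845):
(920|845)
  = (75|845)    [920 ≡ 75 mod 845]
  = (845|75)    [QR: 845 ≡ 1 mod 4, sign kept]
  = (20|75)    [845 ≡ 20 mod 75]
  = (5|75)    [75 ≡ 3 mod 8 ⇒ (2|75)^2 = +1]
  = (75|5)    [QR: 5 ≡ 1 mod 4, sign kept]
  = (0|5)    [75 ≡ 0 mod 5]
  = 0    [numerator 0, gcd > 1]
Second factor (759|845):
(759|845)
  = (845|759)    [QR: 845 ≡ 1 mod 4, sign kept]
  = (86|759)    [845 ≡ 86 mod 759]
  = (43|759)    [759 ≡ 7 mod 8 ⇒ (2|759) = +1]
  = -(759|43)    [QR: both ≡ 3 mod 4, sign flips]
  = -(28|43)    [759 ≡ 28 mod 43]
  = -(7|43)    [43 ≡ 3 mod 8 ⇒ (2|43)^2 = +1]
  = (43|7)    [QR: both ≡ 3 mod 4, sign flips]
  = (1|7)    [43 ≡ 1 mod 7]
  = 1    [(1|7) = 1]
Product: (0)·(1) = 0.

0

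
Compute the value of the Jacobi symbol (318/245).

Reduce the numerator: 318 ≡ 73 (mod 245), so (318/245) = (73/245).
73 ≡ 1 (mod 4), so quadratic reciprocity gives (73/245) = (245/73). Reduce: 245 ≡ 26 (mod 73). Now have (26/73).
Factor out 2: 26 = 2·13. Since 73 ≡ 1 (mod 8), (2/73) = +1. Now have (13/73).
13 ≡ 1 (mod 4), so quadratic reciprocity gives (13/73) = (73/13). Reduce: 73 ≡ 8 (mod 13). Now have (8/13).
Factor out 2: 8 = 2^3. Since 13 ≡ 5 (mod 8), (2/13) = -1, and (2/13)^3 = -1. Now have -(1/13).
(1/13) = 1. Collecting the sign factors: -1.

-1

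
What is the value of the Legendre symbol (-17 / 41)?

Reduce the numerator: -17 ≡ 24 (mod 41), so (-17 / 41) = (24 / 41).
Factor out 2: 24 = 2^3·3. Since 41 ≡ 1 (mod 8), (2 / 41) = +1, and (2 / 41)^3 = +1. Now have (3 / 41).
41 ≡ 1 (mod 4), so quadratic reciprocity gives (3 / 41) = (41 / 3). Reduce: 41 ≡ 2 (mod 3). Now have (2 / 3).
Factor out 2: 2 = 2. Since 3 ≡ 3 (mod 8), (2 / 3) = -1. Now have -(1 / 3).
(1 / 3) = 1. Collecting the sign factors: -1.

-1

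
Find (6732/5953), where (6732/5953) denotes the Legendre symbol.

Reduce the numerator: 6732 ≡ 779 (mod 5953), so (6732/5953) = (779/5953).
5953 ≡ 1 (mod 4), so quadratic reciprocity gives (779/5953) = (5953/779). Reduce: 5953 ≡ 500 (mod 779). Now have (500/779).
Factor out 2: 500 = 2^2·125. Since 779 ≡ 3 (mod 8), (2/779) = -1, and (2/779)^2 = +1. Now have (125/779).
125 ≡ 1 (mod 4), so quadratic reciprocity gives (125/779) = (779/125). Reduce: 779 ≡ 29 (mod 125). Now have (29/125).
29 ≡ 1 (mod 4), so quadratic reciprocity gives (29/125) = (125/29). Reduce: 125 ≡ 9 (mod 29). Now have (9/29).
9 ≡ 1 (mod 4), so quadratic reciprocity gives (9/29) = (29/9). Reduce: 29 ≡ 2 (mod 9). Now have (2/9).
Factor out 2: 2 = 2. Since 9 ≡ 1 (mod 8), (2/9) = +1. Now have (1/9).
(1/9) = 1. Collecting the sign factors: 1.

1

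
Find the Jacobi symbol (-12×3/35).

-1

By multiplicativity, (-12·3/35) = (-12/35)·(3/35).
First factor (-12/35):
Reduce the numerator: -12 ≡ 23 (mod 35), so (-12/35) = (23/35).
Both 23 ≡ 3 and 35 ≡ 3 (mod 4), so reciprocity gives (23/35) = -(35/23). Reduce: 35 ≡ 12 (mod 23). Now have -(12/23).
Factor out 2: 12 = 2^2·3. Since 23 ≡ 7 (mod 8), (2/23) = +1, and (2/23)^2 = +1. Now have -(3/23).
Both 3 ≡ 3 and 23 ≡ 3 (mod 4), so reciprocity gives (3/23) = -(23/3). Reduce: 23 ≡ 2 (mod 3). Now have (2/3).
Factor out 2: 2 = 2. Since 3 ≡ 3 (mod 8), (2/3) = -1. Now have -(1/3).
(1/3) = 1. Collecting the sign factors: -1.
Second factor (3/35):
Both 3 ≡ 3 and 35 ≡ 3 (mod 4), so reciprocity gives (3/35) = -(35/3). Reduce: 35 ≡ 2 (mod 3). Now have -(2/3).
Factor out 2: 2 = 2. Since 3 ≡ 3 (mod 8), (2/3) = -1. Now have (1/3).
(1/3) = 1. Collecting the sign factors: 1.
Product: (-1)·(1) = -1.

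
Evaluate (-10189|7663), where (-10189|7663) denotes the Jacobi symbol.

1

(-10189|7663)
  = (5137|7663)    [-10189 ≡ 5137 mod 7663]
  = (7663|5137)    [QR: 5137 ≡ 1 mod 4, sign kept]
  = (2526|5137)    [7663 ≡ 2526 mod 5137]
  = (1263|5137)    [5137 ≡ 1 mod 8 ⇒ (2|5137) = +1]
  = (5137|1263)    [QR: 5137 ≡ 1 mod 4, sign kept]
  = (85|1263)    [5137 ≡ 85 mod 1263]
  = (1263|85)    [QR: 85 ≡ 1 mod 4, sign kept]
  = (73|85)    [1263 ≡ 73 mod 85]
  = (85|73)    [QR: 73 ≡ 1 mod 4, sign kept]
  = (12|73)    [85 ≡ 12 mod 73]
  = (3|73)    [73 ≡ 1 mod 8 ⇒ (2|73)^2 = +1]
  = (73|3)    [QR: 73 ≡ 1 mod 4, sign kept]
  = (1|3)    [73 ≡ 1 mod 3]
  = 1    [(1|3) = 1]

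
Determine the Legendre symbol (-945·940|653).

By multiplicativity, (-945·940|653) = (-945|653)·(940|653).
First factor (-945|653):
Reduce the numerator: -945 ≡ 361 (mod 653), so (-945|653) = (361|653).
361 ≡ 1 (mod 4), so quadratic reciprocity gives (361|653) = (653|361). Reduce: 653 ≡ 292 (mod 361). Now have (292|361).
Factor out 2: 292 = 2^2·73. Since 361 ≡ 1 (mod 8), (2|361) = +1, and (2|361)^2 = +1. Now have (73|361).
73 ≡ 1 (mod 4), so quadratic reciprocity gives (73|361) = (361|73). Reduce: 361 ≡ 69 (mod 73). Now have (69|73).
69 ≡ 1 (mod 4), so quadratic reciprocity gives (69|73) = (73|69). Reduce: 73 ≡ 4 (mod 69). Now have (4|69).
Factor out 2: 4 = 2^2. Since 69 ≡ 5 (mod 8), (2|69) = -1, and (2|69)^2 = +1. Now have (1|69).
(1|69) = 1. Collecting the sign factors: 1.
Second factor (940|653):
Reduce the numerator: 940 ≡ 287 (mod 653), so (940|653) = (287|653).
653 ≡ 1 (mod 4), so quadratic reciprocity gives (287|653) = (653|287). Reduce: 653 ≡ 79 (mod 287). Now have (79|287).
Both 79 ≡ 3 and 287 ≡ 3 (mod 4), so reciprocity gives (79|287) = -(287|79). Reduce: 287 ≡ 50 (mod 79). Now have -(50|79).
Factor out 2: 50 = 2·25. Since 79 ≡ 7 (mod 8), (2|79) = +1. Now have -(25|79).
25 ≡ 1 (mod 4), so quadratic reciprocity gives (25|79) = (79|25). Reduce: 79 ≡ 4 (mod 25). Now have -(4|25).
Factor out 2: 4 = 2^2. Since 25 ≡ 1 (mod 8), (2|25) = +1, and (2|25)^2 = +1. Now have -(1|25).
(1|25) = 1. Collecting the sign factors: -1.
Product: (1)·(-1) = -1.

-1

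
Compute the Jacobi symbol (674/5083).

(674/5083)
  = -(337/5083)    [5083 ≡ 3 mod 8 ⇒ (2/5083) = -1]
  = -(5083/337)    [QR: 337 ≡ 1 mod 4, sign kept]
  = -(28/337)    [5083 ≡ 28 mod 337]
  = -(7/337)    [337 ≡ 1 mod 8 ⇒ (2/337)^2 = +1]
  = -(337/7)    [QR: 337 ≡ 1 mod 4, sign kept]
  = -(1/7)    [337 ≡ 1 mod 7]
  = -1    [(1/7) = 1]

-1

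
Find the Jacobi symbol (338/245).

-1

Reduce the numerator: 338 ≡ 93 (mod 245), so (338/245) = (93/245).
93 ≡ 1 (mod 4), so quadratic reciprocity gives (93/245) = (245/93). Reduce: 245 ≡ 59 (mod 93). Now have (59/93).
93 ≡ 1 (mod 4), so quadratic reciprocity gives (59/93) = (93/59). Reduce: 93 ≡ 34 (mod 59). Now have (34/59).
Factor out 2: 34 = 2·17. Since 59 ≡ 3 (mod 8), (2/59) = -1. Now have -(17/59).
17 ≡ 1 (mod 4), so quadratic reciprocity gives (17/59) = (59/17). Reduce: 59 ≡ 8 (mod 17). Now have -(8/17).
Factor out 2: 8 = 2^3. Since 17 ≡ 1 (mod 8), (2/17) = +1, and (2/17)^3 = +1. Now have -(1/17).
(1/17) = 1. Collecting the sign factors: -1.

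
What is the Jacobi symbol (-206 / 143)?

-1

Reduce the numerator: -206 ≡ 80 (mod 143), so (-206 / 143) = (80 / 143).
Factor out 2: 80 = 2^4·5. Since 143 ≡ 7 (mod 8), (2 / 143) = +1, and (2 / 143)^4 = +1. Now have (5 / 143).
5 ≡ 1 (mod 4), so quadratic reciprocity gives (5 / 143) = (143 / 5). Reduce: 143 ≡ 3 (mod 5). Now have (3 / 5).
5 ≡ 1 (mod 4), so quadratic reciprocity gives (3 / 5) = (5 / 3). Reduce: 5 ≡ 2 (mod 3). Now have (2 / 3).
Factor out 2: 2 = 2. Since 3 ≡ 3 (mod 8), (2 / 3) = -1. Now have -(1 / 3).
(1 / 3) = 1. Collecting the sign factors: -1.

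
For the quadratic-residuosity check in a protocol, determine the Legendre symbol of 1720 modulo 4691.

1

Factor out 2: 1720 = 2^3·215. Since 4691 ≡ 3 (mod 8), (2|4691) = -1, and (2|4691)^3 = -1. Now have -(215|4691).
Both 215 ≡ 3 and 4691 ≡ 3 (mod 4), so reciprocity gives (215|4691) = -(4691|215). Reduce: 4691 ≡ 176 (mod 215). Now have (176|215).
Factor out 2: 176 = 2^4·11. Since 215 ≡ 7 (mod 8), (2|215) = +1, and (2|215)^4 = +1. Now have (11|215).
Both 11 ≡ 3 and 215 ≡ 3 (mod 4), so reciprocity gives (11|215) = -(215|11). Reduce: 215 ≡ 6 (mod 11). Now have -(6|11).
Factor out 2: 6 = 2·3. Since 11 ≡ 3 (mod 8), (2|11) = -1. Now have (3|11).
Both 3 ≡ 3 and 11 ≡ 3 (mod 4), so reciprocity gives (3|11) = -(11|3). Reduce: 11 ≡ 2 (mod 3). Now have -(2|3).
Factor out 2: 2 = 2. Since 3 ≡ 3 (mod 8), (2|3) = -1. Now have (1|3).
(1|3) = 1. Collecting the sign factors: 1.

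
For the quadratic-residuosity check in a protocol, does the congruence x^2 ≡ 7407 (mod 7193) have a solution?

Reduce the numerator: 7407 ≡ 214 (mod 7193), so (7407|7193) = (214|7193).
Factor out 2: 214 = 2·107. Since 7193 ≡ 1 (mod 8), (2|7193) = +1. Now have (107|7193).
7193 ≡ 1 (mod 4), so quadratic reciprocity gives (107|7193) = (7193|107). Reduce: 7193 ≡ 24 (mod 107). Now have (24|107).
Factor out 2: 24 = 2^3·3. Since 107 ≡ 3 (mod 8), (2|107) = -1, and (2|107)^3 = -1. Now have -(3|107).
Both 3 ≡ 3 and 107 ≡ 3 (mod 4), so reciprocity gives (3|107) = -(107|3). Reduce: 107 ≡ 2 (mod 3). Now have (2|3).
Factor out 2: 2 = 2. Since 3 ≡ 3 (mod 8), (2|3) = -1. Now have -(1|3).
(1|3) = 1. Collecting the sign factors: -1.
The Legendre symbol is -1, so x^2 ≡ 7407 (mod 7193) has no solution.

no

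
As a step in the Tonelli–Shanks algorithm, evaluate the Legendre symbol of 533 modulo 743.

-1

533 ≡ 1 (mod 4), so quadratic reciprocity gives (533|743) = (743|533). Reduce: 743 ≡ 210 (mod 533). Now have (210|533).
Factor out 2: 210 = 2·105. Since 533 ≡ 5 (mod 8), (2|533) = -1. Now have -(105|533).
105 ≡ 1 (mod 4), so quadratic reciprocity gives (105|533) = (533|105). Reduce: 533 ≡ 8 (mod 105). Now have -(8|105).
Factor out 2: 8 = 2^3. Since 105 ≡ 1 (mod 8), (2|105) = +1, and (2|105)^3 = +1. Now have -(1|105).
(1|105) = 1. Collecting the sign factors: -1.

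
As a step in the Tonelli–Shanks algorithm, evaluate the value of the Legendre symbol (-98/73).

Reduce the numerator: -98 ≡ 48 (mod 73), so (-98/73) = (48/73).
Factor out 2: 48 = 2^4·3. Since 73 ≡ 1 (mod 8), (2/73) = +1, and (2/73)^4 = +1. Now have (3/73).
73 ≡ 1 (mod 4), so quadratic reciprocity gives (3/73) = (73/3). Reduce: 73 ≡ 1 (mod 3). Now have (1/3).
(1/3) = 1. Collecting the sign factors: 1.

1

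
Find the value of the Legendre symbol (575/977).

-1

977 ≡ 1 (mod 4), so quadratic reciprocity gives (575/977) = (977/575). Reduce: 977 ≡ 402 (mod 575). Now have (402/575).
Factor out 2: 402 = 2·201. Since 575 ≡ 7 (mod 8), (2/575) = +1. Now have (201/575).
201 ≡ 1 (mod 4), so quadratic reciprocity gives (201/575) = (575/201). Reduce: 575 ≡ 173 (mod 201). Now have (173/201).
173 ≡ 1 (mod 4), so quadratic reciprocity gives (173/201) = (201/173). Reduce: 201 ≡ 28 (mod 173). Now have (28/173).
Factor out 2: 28 = 2^2·7. Since 173 ≡ 5 (mod 8), (2/173) = -1, and (2/173)^2 = +1. Now have (7/173).
173 ≡ 1 (mod 4), so quadratic reciprocity gives (7/173) = (173/7). Reduce: 173 ≡ 5 (mod 7). Now have (5/7).
5 ≡ 1 (mod 4), so quadratic reciprocity gives (5/7) = (7/5). Reduce: 7 ≡ 2 (mod 5). Now have (2/5).
Factor out 2: 2 = 2. Since 5 ≡ 5 (mod 8), (2/5) = -1. Now have -(1/5).
(1/5) = 1. Collecting the sign factors: -1.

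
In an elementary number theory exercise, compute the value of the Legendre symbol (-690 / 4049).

(-690 / 4049)
  = (3359 / 4049)    [-690 ≡ 3359 mod 4049]
  = (4049 / 3359)    [QR: 4049 ≡ 1 mod 4, sign kept]
  = (690 / 3359)    [4049 ≡ 690 mod 3359]
  = (345 / 3359)    [3359 ≡ 7 mod 8 ⇒ (2 / 3359) = +1]
  = (3359 / 345)    [QR: 345 ≡ 1 mod 4, sign kept]
  = (254 / 345)    [3359 ≡ 254 mod 345]
  = (127 / 345)    [345 ≡ 1 mod 8 ⇒ (2 / 345) = +1]
  = (345 / 127)    [QR: 345 ≡ 1 mod 4, sign kept]
  = (91 / 127)    [345 ≡ 91 mod 127]
  = -(127 / 91)    [QR: both ≡ 3 mod 4, sign flips]
  = -(36 / 91)    [127 ≡ 36 mod 91]
  = -(9 / 91)    [91 ≡ 3 mod 8 ⇒ (2 / 91)^2 = +1]
  = -(91 / 9)    [QR: 9 ≡ 1 mod 4, sign kept]
  = -(1 / 9)    [91 ≡ 1 mod 9]
  = -1    [(1 / 9) = 1]

-1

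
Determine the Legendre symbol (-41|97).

-1

(-41|97)
  = (56|97)    [-41 ≡ 56 mod 97]
  = (7|97)    [97 ≡ 1 mod 8 ⇒ (2|97)^3 = +1]
  = (97|7)    [QR: 97 ≡ 1 mod 4, sign kept]
  = (6|7)    [97 ≡ 6 mod 7]
  = (3|7)    [7 ≡ 7 mod 8 ⇒ (2|7) = +1]
  = -(7|3)    [QR: both ≡ 3 mod 4, sign flips]
  = -(1|3)    [7 ≡ 1 mod 3]
  = -1    [(1|3) = 1]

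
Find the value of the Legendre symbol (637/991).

(637/991)
  = (991/637)    [QR: 637 ≡ 1 mod 4, sign kept]
  = (354/637)    [991 ≡ 354 mod 637]
  = -(177/637)    [637 ≡ 5 mod 8 ⇒ (2/637) = -1]
  = -(637/177)    [QR: 177 ≡ 1 mod 4, sign kept]
  = -(106/177)    [637 ≡ 106 mod 177]
  = -(53/177)    [177 ≡ 1 mod 8 ⇒ (2/177) = +1]
  = -(177/53)    [QR: 53 ≡ 1 mod 4, sign kept]
  = -(18/53)    [177 ≡ 18 mod 53]
  = (9/53)    [53 ≡ 5 mod 8 ⇒ (2/53) = -1]
  = (53/9)    [QR: 9 ≡ 1 mod 4, sign kept]
  = (8/9)    [53 ≡ 8 mod 9]
  = (1/9)    [9 ≡ 1 mod 8 ⇒ (2/9)^3 = +1]
  = 1    [(1/9) = 1]

1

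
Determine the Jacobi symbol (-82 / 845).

Pull out -1: (-82 / 845) = (-1 / 845)·(82 / 845). Since 845 ≡ 1 (mod 4), (-1 / 845) = +1. Now have (82 / 845).
Factor out 2: 82 = 2·41. Since 845 ≡ 5 (mod 8), (2 / 845) = -1. Now have -(41 / 845).
41 ≡ 1 (mod 4), so quadratic reciprocity gives (41 / 845) = (845 / 41). Reduce: 845 ≡ 25 (mod 41). Now have -(25 / 41).
25 ≡ 1 (mod 4), so quadratic reciprocity gives (25 / 41) = (41 / 25). Reduce: 41 ≡ 16 (mod 25). Now have -(16 / 25).
Factor out 2: 16 = 2^4. Since 25 ≡ 1 (mod 8), (2 / 25) = +1, and (2 / 25)^4 = +1. Now have -(1 / 25).
(1 / 25) = 1. Collecting the sign factors: -1.

-1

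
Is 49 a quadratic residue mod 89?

(49|89)
  = (89|49)    [QR: 49 ≡ 1 mod 4, sign kept]
  = (40|49)    [89 ≡ 40 mod 49]
  = (5|49)    [49 ≡ 1 mod 8 ⇒ (2|49)^3 = +1]
  = (49|5)    [QR: 5 ≡ 1 mod 4, sign kept]
  = (4|5)    [49 ≡ 4 mod 5]
  = (1|5)    [5 ≡ 5 mod 8 ⇒ (2|5)^2 = +1]
  = 1    [(1|5) = 1]
The Legendre symbol is 1, so x^2 ≡ 49 (mod 89) has solution.

yes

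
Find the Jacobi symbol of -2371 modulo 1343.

-1

Pull out -1: (-2371/1343) = (-1/1343)·(2371/1343). Since 1343 ≡ 3 (mod 4), (-1/1343) = -1. Now have -(2371/1343).
Reduce the numerator: 2371 ≡ 1028 (mod 1343), so (2371/1343) = (1028/1343).
Factor out 2: 1028 = 2^2·257. Since 1343 ≡ 7 (mod 8), (2/1343) = +1, and (2/1343)^2 = +1. Now have -(257/1343).
257 ≡ 1 (mod 4), so quadratic reciprocity gives (257/1343) = (1343/257). Reduce: 1343 ≡ 58 (mod 257). Now have -(58/257).
Factor out 2: 58 = 2·29. Since 257 ≡ 1 (mod 8), (2/257) = +1. Now have -(29/257).
29 ≡ 1 (mod 4), so quadratic reciprocity gives (29/257) = (257/29). Reduce: 257 ≡ 25 (mod 29). Now have -(25/29).
25 ≡ 1 (mod 4), so quadratic reciprocity gives (25/29) = (29/25). Reduce: 29 ≡ 4 (mod 25). Now have -(4/25).
Factor out 2: 4 = 2^2. Since 25 ≡ 1 (mod 8), (2/25) = +1, and (2/25)^2 = +1. Now have -(1/25).
(1/25) = 1. Collecting the sign factors: -1.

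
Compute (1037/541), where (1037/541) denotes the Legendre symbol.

1

Reduce the numerator: 1037 ≡ 496 (mod 541), so (1037/541) = (496/541).
Factor out 2: 496 = 2^4·31. Since 541 ≡ 5 (mod 8), (2/541) = -1, and (2/541)^4 = +1. Now have (31/541).
541 ≡ 1 (mod 4), so quadratic reciprocity gives (31/541) = (541/31). Reduce: 541 ≡ 14 (mod 31). Now have (14/31).
Factor out 2: 14 = 2·7. Since 31 ≡ 7 (mod 8), (2/31) = +1. Now have (7/31).
Both 7 ≡ 3 and 31 ≡ 3 (mod 4), so reciprocity gives (7/31) = -(31/7). Reduce: 31 ≡ 3 (mod 7). Now have -(3/7).
Both 3 ≡ 3 and 7 ≡ 3 (mod 4), so reciprocity gives (3/7) = -(7/3). Reduce: 7 ≡ 1 (mod 3). Now have (1/3).
(1/3) = 1. Collecting the sign factors: 1.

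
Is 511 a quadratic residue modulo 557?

yes

557 ≡ 1 (mod 4), so quadratic reciprocity gives (511/557) = (557/511). Reduce: 557 ≡ 46 (mod 511). Now have (46/511).
Factor out 2: 46 = 2·23. Since 511 ≡ 7 (mod 8), (2/511) = +1. Now have (23/511).
Both 23 ≡ 3 and 511 ≡ 3 (mod 4), so reciprocity gives (23/511) = -(511/23). Reduce: 511 ≡ 5 (mod 23). Now have -(5/23).
5 ≡ 1 (mod 4), so quadratic reciprocity gives (5/23) = (23/5). Reduce: 23 ≡ 3 (mod 5). Now have -(3/5).
5 ≡ 1 (mod 4), so quadratic reciprocity gives (3/5) = (5/3). Reduce: 5 ≡ 2 (mod 3). Now have -(2/3).
Factor out 2: 2 = 2. Since 3 ≡ 3 (mod 8), (2/3) = -1. Now have (1/3).
(1/3) = 1. Collecting the sign factors: 1.
(511/557) = 1, and 557 is prime, so 511 is a quadratic residue mod 557.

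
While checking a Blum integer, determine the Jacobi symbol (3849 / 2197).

Reduce the numerator: 3849 ≡ 1652 (mod 2197), so (3849 / 2197) = (1652 / 2197).
Factor out 2: 1652 = 2^2·413. Since 2197 ≡ 5 (mod 8), (2 / 2197) = -1, and (2 / 2197)^2 = +1. Now have (413 / 2197).
413 ≡ 1 (mod 4), so quadratic reciprocity gives (413 / 2197) = (2197 / 413). Reduce: 2197 ≡ 132 (mod 413). Now have (132 / 413).
Factor out 2: 132 = 2^2·33. Since 413 ≡ 5 (mod 8), (2 / 413) = -1, and (2 / 413)^2 = +1. Now have (33 / 413).
33 ≡ 1 (mod 4), so quadratic reciprocity gives (33 / 413) = (413 / 33). Reduce: 413 ≡ 17 (mod 33). Now have (17 / 33).
17 ≡ 1 (mod 4), so quadratic reciprocity gives (17 / 33) = (33 / 17). Reduce: 33 ≡ 16 (mod 17). Now have (16 / 17).
Factor out 2: 16 = 2^4. Since 17 ≡ 1 (mod 8), (2 / 17) = +1, and (2 / 17)^4 = +1. Now have (1 / 17).
(1 / 17) = 1. Collecting the sign factors: 1.

1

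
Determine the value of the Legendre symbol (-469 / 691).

1

(-469 / 691)
  = -(469 / 691)    [691 ≡ 3 mod 4 ⇒ (-1 / 691) = -1]
  = -(691 / 469)    [QR: 469 ≡ 1 mod 4, sign kept]
  = -(222 / 469)    [691 ≡ 222 mod 469]
  = (111 / 469)    [469 ≡ 5 mod 8 ⇒ (2 / 469) = -1]
  = (469 / 111)    [QR: 469 ≡ 1 mod 4, sign kept]
  = (25 / 111)    [469 ≡ 25 mod 111]
  = (111 / 25)    [QR: 25 ≡ 1 mod 4, sign kept]
  = (11 / 25)    [111 ≡ 11 mod 25]
  = (25 / 11)    [QR: 25 ≡ 1 mod 4, sign kept]
  = (3 / 11)    [25 ≡ 3 mod 11]
  = -(11 / 3)    [QR: both ≡ 3 mod 4, sign flips]
  = -(2 / 3)    [11 ≡ 2 mod 3]
  = (1 / 3)    [3 ≡ 3 mod 8 ⇒ (2 / 3) = -1]
  = 1    [(1 / 3) = 1]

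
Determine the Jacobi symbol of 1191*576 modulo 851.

By multiplicativity, (1191·576/851) = (1191/851)·(576/851).
First factor (1191/851):
Reduce the numerator: 1191 ≡ 340 (mod 851), so (1191/851) = (340/851).
Factor out 2: 340 = 2^2·85. Since 851 ≡ 3 (mod 8), (2/851) = -1, and (2/851)^2 = +1. Now have (85/851).
85 ≡ 1 (mod 4), so quadratic reciprocity gives (85/851) = (851/85). Reduce: 851 ≡ 1 (mod 85). Now have (1/85).
(1/85) = 1. Collecting the sign factors: 1.
Second factor (576/851):
Factor out 2: 576 = 2^6·9. Since 851 ≡ 3 (mod 8), (2/851) = -1, and (2/851)^6 = +1. Now have (9/851).
9 ≡ 1 (mod 4), so quadratic reciprocity gives (9/851) = (851/9). Reduce: 851 ≡ 5 (mod 9). Now have (5/9).
5 ≡ 1 (mod 4), so quadratic reciprocity gives (5/9) = (9/5). Reduce: 9 ≡ 4 (mod 5). Now have (4/5).
Factor out 2: 4 = 2^2. Since 5 ≡ 5 (mod 8), (2/5) = -1, and (2/5)^2 = +1. Now have (1/5).
(1/5) = 1. Collecting the sign factors: 1.
Product: (1)·(1) = 1.

1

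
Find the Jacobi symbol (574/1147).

(574/1147)
  = -(287/1147)    [1147 ≡ 3 mod 8 ⇒ (2/1147) = -1]
  = (1147/287)    [QR: both ≡ 3 mod 4, sign flips]
  = (286/287)    [1147 ≡ 286 mod 287]
  = (143/287)    [287 ≡ 7 mod 8 ⇒ (2/287) = +1]
  = -(287/143)    [QR: both ≡ 3 mod 4, sign flips]
  = -(1/143)    [287 ≡ 1 mod 143]
  = -1    [(1/143) = 1]

-1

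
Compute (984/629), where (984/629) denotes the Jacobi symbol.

-1

Reduce the numerator: 984 ≡ 355 (mod 629), so (984/629) = (355/629).
629 ≡ 1 (mod 4), so quadratic reciprocity gives (355/629) = (629/355). Reduce: 629 ≡ 274 (mod 355). Now have (274/355).
Factor out 2: 274 = 2·137. Since 355 ≡ 3 (mod 8), (2/355) = -1. Now have -(137/355).
137 ≡ 1 (mod 4), so quadratic reciprocity gives (137/355) = (355/137). Reduce: 355 ≡ 81 (mod 137). Now have -(81/137).
81 ≡ 1 (mod 4), so quadratic reciprocity gives (81/137) = (137/81). Reduce: 137 ≡ 56 (mod 81). Now have -(56/81).
Factor out 2: 56 = 2^3·7. Since 81 ≡ 1 (mod 8), (2/81) = +1, and (2/81)^3 = +1. Now have -(7/81).
81 ≡ 1 (mod 4), so quadratic reciprocity gives (7/81) = (81/7). Reduce: 81 ≡ 4 (mod 7). Now have -(4/7).
Factor out 2: 4 = 2^2. Since 7 ≡ 7 (mod 8), (2/7) = +1, and (2/7)^2 = +1. Now have -(1/7).
(1/7) = 1. Collecting the sign factors: -1.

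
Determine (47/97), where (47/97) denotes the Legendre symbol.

1

(47/97)
  = (97/47)    [QR: 97 ≡ 1 mod 4, sign kept]
  = (3/47)    [97 ≡ 3 mod 47]
  = -(47/3)    [QR: both ≡ 3 mod 4, sign flips]
  = -(2/3)    [47 ≡ 2 mod 3]
  = (1/3)    [3 ≡ 3 mod 8 ⇒ (2/3) = -1]
  = 1    [(1/3) = 1]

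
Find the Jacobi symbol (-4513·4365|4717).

-1

By multiplicativity, (-4513·4365|4717) = (-4513|4717)·(4365|4717).
First factor (-4513|4717):
Reduce the numerator: -4513 ≡ 204 (mod 4717), so (-4513|4717) = (204|4717).
Factor out 2: 204 = 2^2·51. Since 4717 ≡ 5 (mod 8), (2|4717) = -1, and (2|4717)^2 = +1. Now have (51|4717).
4717 ≡ 1 (mod 4), so quadratic reciprocity gives (51|4717) = (4717|51). Reduce: 4717 ≡ 25 (mod 51). Now have (25|51).
25 ≡ 1 (mod 4), so quadratic reciprocity gives (25|51) = (51|25). Reduce: 51 ≡ 1 (mod 25). Now have (1|25).
(1|25) = 1. Collecting the sign factors: 1.
Second factor (4365|4717):
4365 ≡ 1 (mod 4), so quadratic reciprocity gives (4365|4717) = (4717|4365). Reduce: 4717 ≡ 352 (mod 4365). Now have (352|4365).
Factor out 2: 352 = 2^5·11. Since 4365 ≡ 5 (mod 8), (2|4365) = -1, and (2|4365)^5 = -1. Now have -(11|4365).
4365 ≡ 1 (mod 4), so quadratic reciprocity gives (11|4365) = (4365|11). Reduce: 4365 ≡ 9 (mod 11). Now have -(9|11).
9 ≡ 1 (mod 4), so quadratic reciprocity gives (9|11) = (11|9). Reduce: 11 ≡ 2 (mod 9). Now have -(2|9).
Factor out 2: 2 = 2. Since 9 ≡ 1 (mod 8), (2|9) = +1. Now have -(1|9).
(1|9) = 1. Collecting the sign factors: -1.
Product: (1)·(-1) = -1.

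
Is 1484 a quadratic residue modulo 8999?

no

Factor out 2: 1484 = 2^2·371. Since 8999 ≡ 7 (mod 8), (2|8999) = +1, and (2|8999)^2 = +1. Now have (371|8999).
Both 371 ≡ 3 and 8999 ≡ 3 (mod 4), so reciprocity gives (371|8999) = -(8999|371). Reduce: 8999 ≡ 95 (mod 371). Now have -(95|371).
Both 95 ≡ 3 and 371 ≡ 3 (mod 4), so reciprocity gives (95|371) = -(371|95). Reduce: 371 ≡ 86 (mod 95). Now have (86|95).
Factor out 2: 86 = 2·43. Since 95 ≡ 7 (mod 8), (2|95) = +1. Now have (43|95).
Both 43 ≡ 3 and 95 ≡ 3 (mod 4), so reciprocity gives (43|95) = -(95|43). Reduce: 95 ≡ 9 (mod 43). Now have -(9|43).
9 ≡ 1 (mod 4), so quadratic reciprocity gives (9|43) = (43|9). Reduce: 43 ≡ 7 (mod 9). Now have -(7|9).
9 ≡ 1 (mod 4), so quadratic reciprocity gives (7|9) = (9|7). Reduce: 9 ≡ 2 (mod 7). Now have -(2|7).
Factor out 2: 2 = 2. Since 7 ≡ 7 (mod 8), (2|7) = +1. Now have -(1|7).
(1|7) = 1. Collecting the sign factors: -1.
(1484|8999) = -1, and 8999 is prime, so 1484 is not a quadratic residue mod 8999.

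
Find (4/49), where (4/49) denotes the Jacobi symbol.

(4/49)
  = (1/49)    [49 ≡ 1 mod 8 ⇒ (2/49)^2 = +1]
  = 1    [(1/49) = 1]

1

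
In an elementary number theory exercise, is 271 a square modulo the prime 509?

yes

509 ≡ 1 (mod 4), so quadratic reciprocity gives (271/509) = (509/271). Reduce: 509 ≡ 238 (mod 271). Now have (238/271).
Factor out 2: 238 = 2·119. Since 271 ≡ 7 (mod 8), (2/271) = +1. Now have (119/271).
Both 119 ≡ 3 and 271 ≡ 3 (mod 4), so reciprocity gives (119/271) = -(271/119). Reduce: 271 ≡ 33 (mod 119). Now have -(33/119).
33 ≡ 1 (mod 4), so quadratic reciprocity gives (33/119) = (119/33). Reduce: 119 ≡ 20 (mod 33). Now have -(20/33).
Factor out 2: 20 = 2^2·5. Since 33 ≡ 1 (mod 8), (2/33) = +1, and (2/33)^2 = +1. Now have -(5/33).
5 ≡ 1 (mod 4), so quadratic reciprocity gives (5/33) = (33/5). Reduce: 33 ≡ 3 (mod 5). Now have -(3/5).
5 ≡ 1 (mod 4), so quadratic reciprocity gives (3/5) = (5/3). Reduce: 5 ≡ 2 (mod 3). Now have -(2/3).
Factor out 2: 2 = 2. Since 3 ≡ 3 (mod 8), (2/3) = -1. Now have (1/3).
(1/3) = 1. Collecting the sign factors: 1.
The Legendre symbol is 1, so x^2 ≡ 271 (mod 509) has solution.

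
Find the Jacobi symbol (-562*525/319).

1

By multiplicativity, (-562·525/319) = (-562/319)·(525/319).
First factor (-562/319):
(-562/319)
  = (76/319)    [-562 ≡ 76 mod 319]
  = (19/319)    [319 ≡ 7 mod 8 ⇒ (2/319)^2 = +1]
  = -(319/19)    [QR: both ≡ 3 mod 4, sign flips]
  = -(15/19)    [319 ≡ 15 mod 19]
  = (19/15)    [QR: both ≡ 3 mod 4, sign flips]
  = (4/15)    [19 ≡ 4 mod 15]
  = (1/15)    [15 ≡ 7 mod 8 ⇒ (2/15)^2 = +1]
  = 1    [(1/15) = 1]
Second factor (525/319):
(525/319)
  = (206/319)    [525 ≡ 206 mod 319]
  = (103/319)    [319 ≡ 7 mod 8 ⇒ (2/319) = +1]
  = -(319/103)    [QR: both ≡ 3 mod 4, sign flips]
  = -(10/103)    [319 ≡ 10 mod 103]
  = -(5/103)    [103 ≡ 7 mod 8 ⇒ (2/103) = +1]
  = -(103/5)    [QR: 5 ≡ 1 mod 4, sign kept]
  = -(3/5)    [103 ≡ 3 mod 5]
  = -(5/3)    [QR: 5 ≡ 1 mod 4, sign kept]
  = -(2/3)    [5 ≡ 2 mod 3]
  = (1/3)    [3 ≡ 3 mod 8 ⇒ (2/3) = -1]
  = 1    [(1/3) = 1]
Product: (1)·(1) = 1.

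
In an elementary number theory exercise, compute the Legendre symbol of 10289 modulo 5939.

-1

Reduce the numerator: 10289 ≡ 4350 (mod 5939), so (10289/5939) = (4350/5939).
Factor out 2: 4350 = 2·2175. Since 5939 ≡ 3 (mod 8), (2/5939) = -1. Now have -(2175/5939).
Both 2175 ≡ 3 and 5939 ≡ 3 (mod 4), so reciprocity gives (2175/5939) = -(5939/2175). Reduce: 5939 ≡ 1589 (mod 2175). Now have (1589/2175).
1589 ≡ 1 (mod 4), so quadratic reciprocity gives (1589/2175) = (2175/1589). Reduce: 2175 ≡ 586 (mod 1589). Now have (586/1589).
Factor out 2: 586 = 2·293. Since 1589 ≡ 5 (mod 8), (2/1589) = -1. Now have -(293/1589).
293 ≡ 1 (mod 4), so quadratic reciprocity gives (293/1589) = (1589/293). Reduce: 1589 ≡ 124 (mod 293). Now have -(124/293).
Factor out 2: 124 = 2^2·31. Since 293 ≡ 5 (mod 8), (2/293) = -1, and (2/293)^2 = +1. Now have -(31/293).
293 ≡ 1 (mod 4), so quadratic reciprocity gives (31/293) = (293/31). Reduce: 293 ≡ 14 (mod 31). Now have -(14/31).
Factor out 2: 14 = 2·7. Since 31 ≡ 7 (mod 8), (2/31) = +1. Now have -(7/31).
Both 7 ≡ 3 and 31 ≡ 3 (mod 4), so reciprocity gives (7/31) = -(31/7). Reduce: 31 ≡ 3 (mod 7). Now have (3/7).
Both 3 ≡ 3 and 7 ≡ 3 (mod 4), so reciprocity gives (3/7) = -(7/3). Reduce: 7 ≡ 1 (mod 3). Now have -(1/3).
(1/3) = 1. Collecting the sign factors: -1.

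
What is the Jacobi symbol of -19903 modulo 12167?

Pull out -1: (-19903/12167) = (-1/12167)·(19903/12167). Since 12167 ≡ 3 (mod 4), (-1/12167) = -1. Now have -(19903/12167).
Reduce the numerator: 19903 ≡ 7736 (mod 12167), so (19903/12167) = (7736/12167).
Factor out 2: 7736 = 2^3·967. Since 12167 ≡ 7 (mod 8), (2/12167) = +1, and (2/12167)^3 = +1. Now have -(967/12167).
Both 967 ≡ 3 and 12167 ≡ 3 (mod 4), so reciprocity gives (967/12167) = -(12167/967). Reduce: 12167 ≡ 563 (mod 967). Now have (563/967).
Both 563 ≡ 3 and 967 ≡ 3 (mod 4), so reciprocity gives (563/967) = -(967/563). Reduce: 967 ≡ 404 (mod 563). Now have -(404/563).
Factor out 2: 404 = 2^2·101. Since 563 ≡ 3 (mod 8), (2/563) = -1, and (2/563)^2 = +1. Now have -(101/563).
101 ≡ 1 (mod 4), so quadratic reciprocity gives (101/563) = (563/101). Reduce: 563 ≡ 58 (mod 101). Now have -(58/101).
Factor out 2: 58 = 2·29. Since 101 ≡ 5 (mod 8), (2/101) = -1. Now have (29/101).
29 ≡ 1 (mod 4), so quadratic reciprocity gives (29/101) = (101/29). Reduce: 101 ≡ 14 (mod 29). Now have (14/29).
Factor out 2: 14 = 2·7. Since 29 ≡ 5 (mod 8), (2/29) = -1. Now have -(7/29).
29 ≡ 1 (mod 4), so quadratic reciprocity gives (7/29) = (29/7). Reduce: 29 ≡ 1 (mod 7). Now have -(1/7).
(1/7) = 1. Collecting the sign factors: -1.

-1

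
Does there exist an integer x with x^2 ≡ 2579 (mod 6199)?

no

(2579/6199)
  = -(6199/2579)    [QR: both ≡ 3 mod 4, sign flips]
  = -(1041/2579)    [6199 ≡ 1041 mod 2579]
  = -(2579/1041)    [QR: 1041 ≡ 1 mod 4, sign kept]
  = -(497/1041)    [2579 ≡ 497 mod 1041]
  = -(1041/497)    [QR: 497 ≡ 1 mod 4, sign kept]
  = -(47/497)    [1041 ≡ 47 mod 497]
  = -(497/47)    [QR: 497 ≡ 1 mod 4, sign kept]
  = -(27/47)    [497 ≡ 27 mod 47]
  = (47/27)    [QR: both ≡ 3 mod 4, sign flips]
  = (20/27)    [47 ≡ 20 mod 27]
  = (5/27)    [27 ≡ 3 mod 8 ⇒ (2/27)^2 = +1]
  = (27/5)    [QR: 5 ≡ 1 mod 4, sign kept]
  = (2/5)    [27 ≡ 2 mod 5]
  = -(1/5)    [5 ≡ 5 mod 8 ⇒ (2/5) = -1]
  = -1    [(1/5) = 1]
(2579/6199) = -1, and 6199 is prime, so 2579 is not a quadratic residue mod 6199.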